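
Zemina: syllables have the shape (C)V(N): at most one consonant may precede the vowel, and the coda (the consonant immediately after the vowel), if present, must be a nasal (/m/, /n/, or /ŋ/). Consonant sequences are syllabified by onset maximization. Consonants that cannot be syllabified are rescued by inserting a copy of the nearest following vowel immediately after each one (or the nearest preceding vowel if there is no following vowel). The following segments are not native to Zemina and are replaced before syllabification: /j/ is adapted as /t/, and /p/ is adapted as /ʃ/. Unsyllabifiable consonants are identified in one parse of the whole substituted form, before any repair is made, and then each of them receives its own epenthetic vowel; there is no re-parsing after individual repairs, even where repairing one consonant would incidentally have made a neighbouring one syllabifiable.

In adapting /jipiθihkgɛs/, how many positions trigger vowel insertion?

After substitution the input is /tiʃiθihkgɛs/.
The unsyllabifiable consonants are /h/, /k/, /s/; each receives one epenthetic vowel.

3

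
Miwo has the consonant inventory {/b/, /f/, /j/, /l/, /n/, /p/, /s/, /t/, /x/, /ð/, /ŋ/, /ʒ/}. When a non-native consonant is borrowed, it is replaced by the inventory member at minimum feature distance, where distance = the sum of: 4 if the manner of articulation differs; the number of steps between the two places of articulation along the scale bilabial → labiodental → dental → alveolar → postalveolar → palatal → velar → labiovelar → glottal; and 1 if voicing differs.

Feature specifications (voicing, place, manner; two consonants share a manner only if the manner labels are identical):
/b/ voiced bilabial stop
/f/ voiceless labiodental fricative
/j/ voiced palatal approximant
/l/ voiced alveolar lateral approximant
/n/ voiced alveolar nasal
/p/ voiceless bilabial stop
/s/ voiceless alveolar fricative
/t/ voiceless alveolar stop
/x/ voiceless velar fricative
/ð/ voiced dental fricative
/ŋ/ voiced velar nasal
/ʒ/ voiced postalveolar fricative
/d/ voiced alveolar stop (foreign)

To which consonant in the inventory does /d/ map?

t

/t/ is closest: same manner (stop), place distance 0 (alveolar→alveolar), voicing differs (+1); total 1. Next closest is /b/ at distance 3.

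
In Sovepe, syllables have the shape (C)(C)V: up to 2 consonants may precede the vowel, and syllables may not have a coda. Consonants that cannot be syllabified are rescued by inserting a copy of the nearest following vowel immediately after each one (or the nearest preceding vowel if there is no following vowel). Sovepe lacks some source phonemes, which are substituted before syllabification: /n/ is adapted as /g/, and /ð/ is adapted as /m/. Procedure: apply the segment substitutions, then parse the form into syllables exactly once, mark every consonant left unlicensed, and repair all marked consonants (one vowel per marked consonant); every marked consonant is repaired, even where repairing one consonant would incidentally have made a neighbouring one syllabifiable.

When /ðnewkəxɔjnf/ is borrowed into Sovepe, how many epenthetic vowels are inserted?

After substitution the input is /mgewkəxɔjgf/.
The unsyllabifiable consonants are /j/, /g/, /f/; each receives one epenthetic vowel.

3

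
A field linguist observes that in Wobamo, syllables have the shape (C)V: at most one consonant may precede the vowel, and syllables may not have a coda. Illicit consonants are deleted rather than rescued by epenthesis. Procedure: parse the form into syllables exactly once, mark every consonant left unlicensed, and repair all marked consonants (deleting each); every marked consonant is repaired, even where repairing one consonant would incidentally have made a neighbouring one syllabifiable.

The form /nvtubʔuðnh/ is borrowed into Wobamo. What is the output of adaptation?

tuʔu

The consonants /n/, /v/, /b/, /ð/, /n/, /h/ cannot be parsed into a legal (C)V syllable (no codas are permitted; onsets are limited to one consonant).
Deletion applies to /n/, /v/, /b/, /ð/, /n/, /h/.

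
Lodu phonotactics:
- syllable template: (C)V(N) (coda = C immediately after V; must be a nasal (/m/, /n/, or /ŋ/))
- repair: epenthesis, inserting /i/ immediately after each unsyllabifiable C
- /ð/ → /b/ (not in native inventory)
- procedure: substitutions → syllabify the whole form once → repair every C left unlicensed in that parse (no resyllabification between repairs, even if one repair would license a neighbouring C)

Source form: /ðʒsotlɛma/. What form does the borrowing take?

biʒisotilɛma

Substitution: /ð/ → /b/, giving /bʒsotlɛma/.
Under (C)V(N), the unsyllabifiable consonants are /b/, /ʒ/, /t/ (only a nasal (/m/, /n/, or /ŋ/) is licensed in coda position; onsets are limited to one consonant).
Each unlicensed consonant becomes the onset of a new syllable: /b/ → /bi/, /ʒ/ → /ʒi/, /t/ → /ti/.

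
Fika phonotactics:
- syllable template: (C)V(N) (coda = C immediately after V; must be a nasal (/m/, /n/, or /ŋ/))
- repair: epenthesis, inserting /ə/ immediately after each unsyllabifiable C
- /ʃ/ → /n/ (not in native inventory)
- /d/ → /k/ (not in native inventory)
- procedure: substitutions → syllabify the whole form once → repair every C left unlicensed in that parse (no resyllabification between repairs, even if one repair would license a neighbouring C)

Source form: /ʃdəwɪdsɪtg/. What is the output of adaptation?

nəkəwɪkəsɪtəgə

Substitution: /ʃ/ → /n/, /d/ → /k/, giving /nkəwɪksɪtg/.
The consonants /n/, /k/, /t/, /g/ cannot be parsed into a legal (C)V(N) syllable (only a nasal (/m/, /n/, or /ŋ/) is licensed in coda position; onsets are limited to one consonant).
Each unlicensed consonant becomes the onset of a new syllable: /n/ → /nə/, /k/ → /kə/, /t/ → /tə/, /g/ → /gə/.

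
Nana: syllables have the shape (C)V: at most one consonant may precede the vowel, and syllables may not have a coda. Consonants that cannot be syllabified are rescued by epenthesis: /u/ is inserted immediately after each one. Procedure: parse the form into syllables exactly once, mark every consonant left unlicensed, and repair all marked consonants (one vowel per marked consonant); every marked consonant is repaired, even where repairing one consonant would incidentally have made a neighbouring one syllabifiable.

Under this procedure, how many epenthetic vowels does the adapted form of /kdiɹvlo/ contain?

3

The unsyllabifiable consonants are /k/, /ɹ/, /v/; each receives one epenthetic vowel.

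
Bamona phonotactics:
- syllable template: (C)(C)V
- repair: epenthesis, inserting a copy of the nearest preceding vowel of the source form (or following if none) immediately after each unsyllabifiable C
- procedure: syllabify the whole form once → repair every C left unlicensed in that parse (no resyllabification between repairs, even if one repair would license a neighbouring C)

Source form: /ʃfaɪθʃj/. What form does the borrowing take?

ʃfaɪθɪʃɪjɪ

Under (C)(C)V, the unsyllabifiable consonants are /θ/, /ʃ/, /j/ (no codas are permitted; onsets may contain at most 2 consonants).
Epenthesis after each stranded consonant: /θ/ → /θɪ/, /ʃ/ → /ʃɪ/, /j/ → /jɪ/.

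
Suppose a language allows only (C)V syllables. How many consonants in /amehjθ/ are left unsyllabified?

Under (C)V, the unsyllabifiable consonants are /h/, /j/, /θ/ (no codas are permitted; onsets are limited to one consonant).

3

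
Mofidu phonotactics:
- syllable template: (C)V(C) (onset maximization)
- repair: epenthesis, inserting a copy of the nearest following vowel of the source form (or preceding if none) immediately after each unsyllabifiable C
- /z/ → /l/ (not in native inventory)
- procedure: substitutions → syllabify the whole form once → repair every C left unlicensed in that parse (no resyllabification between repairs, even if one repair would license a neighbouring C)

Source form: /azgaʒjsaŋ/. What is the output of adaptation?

Substitution: /z/ → /l/, giving /algaʒjsaŋ/.
Under (C)V(C), the unsyllabifiable consonants are /j/ (at most one coda consonant is licensed; onsets are limited to one consonant).
Each unlicensed consonant becomes the onset of a new syllable: /j/ → /ja/.

algaʒjasaŋ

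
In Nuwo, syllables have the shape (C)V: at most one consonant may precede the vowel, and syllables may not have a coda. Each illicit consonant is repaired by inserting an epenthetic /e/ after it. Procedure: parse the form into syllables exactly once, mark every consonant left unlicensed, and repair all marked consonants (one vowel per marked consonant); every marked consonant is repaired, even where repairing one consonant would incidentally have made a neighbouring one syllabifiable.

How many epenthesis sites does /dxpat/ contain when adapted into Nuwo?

3

The unsyllabifiable consonants are /d/, /x/, /t/; each receives one epenthetic vowel.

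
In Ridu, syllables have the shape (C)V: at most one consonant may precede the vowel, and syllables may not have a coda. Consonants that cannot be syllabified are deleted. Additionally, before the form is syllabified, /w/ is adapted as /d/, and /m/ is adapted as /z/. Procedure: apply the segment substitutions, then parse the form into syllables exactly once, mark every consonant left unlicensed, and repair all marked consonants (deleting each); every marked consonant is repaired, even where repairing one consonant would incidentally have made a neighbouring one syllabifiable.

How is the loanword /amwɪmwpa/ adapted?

adɪpa

Substitution: /m/ → /z/, /w/ → /d/, giving /azdɪzdpa/.
Syllabifying with onset maximization leaves /z/, /z/, /d/ stranded (no codas are permitted; onsets are limited to one consonant).
Each unlicensed consonant is deleted: /z/, /z/, /d/.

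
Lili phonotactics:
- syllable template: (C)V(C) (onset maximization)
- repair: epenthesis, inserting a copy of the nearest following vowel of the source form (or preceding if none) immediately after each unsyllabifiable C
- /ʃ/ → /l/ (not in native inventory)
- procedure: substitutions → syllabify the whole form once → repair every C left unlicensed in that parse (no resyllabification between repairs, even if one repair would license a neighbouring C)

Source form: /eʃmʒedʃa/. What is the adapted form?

Substitution: /ʃ/ → /l/, giving /elmʒedla/.
The consonants /m/ cannot be parsed into a legal (C)V(C) syllable (at most one coda consonant is licensed; onsets are limited to one consonant).
Each unlicensed consonant becomes the onset of a new syllable: /m/ → /me/.

elmeʒedla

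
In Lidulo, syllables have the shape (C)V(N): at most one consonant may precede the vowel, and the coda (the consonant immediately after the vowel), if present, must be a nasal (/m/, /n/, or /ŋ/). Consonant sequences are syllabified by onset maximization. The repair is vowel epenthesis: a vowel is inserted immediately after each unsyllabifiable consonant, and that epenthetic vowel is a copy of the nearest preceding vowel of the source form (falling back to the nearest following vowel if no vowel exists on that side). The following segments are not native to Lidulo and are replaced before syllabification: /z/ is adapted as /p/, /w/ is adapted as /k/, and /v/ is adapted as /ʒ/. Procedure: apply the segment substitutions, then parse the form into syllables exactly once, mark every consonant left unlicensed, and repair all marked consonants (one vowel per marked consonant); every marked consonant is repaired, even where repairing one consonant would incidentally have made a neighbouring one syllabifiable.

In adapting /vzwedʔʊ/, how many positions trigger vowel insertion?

3

After substitution the input is /ʒpkedʔʊ/.
The unsyllabifiable consonants are /ʒ/, /p/, /d/; each receives one epenthetic vowel.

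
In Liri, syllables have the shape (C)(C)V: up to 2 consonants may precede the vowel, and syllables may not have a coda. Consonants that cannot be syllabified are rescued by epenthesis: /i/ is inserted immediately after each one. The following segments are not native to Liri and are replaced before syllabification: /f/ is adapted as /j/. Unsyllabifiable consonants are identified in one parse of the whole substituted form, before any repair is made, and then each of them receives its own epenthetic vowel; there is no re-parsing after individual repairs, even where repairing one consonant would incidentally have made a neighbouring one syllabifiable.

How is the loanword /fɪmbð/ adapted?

Substitution: /f/ → /j/, giving /jɪmbð/.
Under (C)(C)V, the unsyllabifiable consonants are /m/, /b/, /ð/ (no codas are permitted; onsets may contain at most 2 consonants).
Each unlicensed consonant becomes the onset of a new syllable: /m/ → /mi/, /b/ → /bi/, /ð/ → /ði/.

jɪmibiði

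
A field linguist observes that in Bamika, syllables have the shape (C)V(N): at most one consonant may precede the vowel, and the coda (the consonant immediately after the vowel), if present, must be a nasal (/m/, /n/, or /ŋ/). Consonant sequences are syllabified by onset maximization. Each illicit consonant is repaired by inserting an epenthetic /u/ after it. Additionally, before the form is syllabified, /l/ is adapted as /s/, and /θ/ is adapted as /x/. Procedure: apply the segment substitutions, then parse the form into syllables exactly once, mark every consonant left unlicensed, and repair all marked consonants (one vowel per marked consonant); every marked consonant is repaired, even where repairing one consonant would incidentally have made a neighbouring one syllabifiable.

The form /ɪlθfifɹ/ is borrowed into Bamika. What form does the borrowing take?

Substitution: /l/ → /s/, /θ/ → /x/, giving /ɪsxfifɹ/.
Syllabifying with onset maximization leaves /s/, /x/, /f/, /ɹ/ stranded (only a nasal (/m/, /n/, or /ŋ/) is licensed in coda position; onsets are limited to one consonant).
Each unlicensed consonant becomes the onset of a new syllable: /s/ → /su/, /x/ → /xu/, /f/ → /fu/, /ɹ/ → /ɹu/.

ɪsuxufifuɹu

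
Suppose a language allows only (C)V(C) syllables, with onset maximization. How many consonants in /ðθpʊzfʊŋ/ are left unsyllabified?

Syllabifying with onset maximization leaves /ð/, /θ/ stranded (at most one coda consonant is licensed; onsets are limited to one consonant).

2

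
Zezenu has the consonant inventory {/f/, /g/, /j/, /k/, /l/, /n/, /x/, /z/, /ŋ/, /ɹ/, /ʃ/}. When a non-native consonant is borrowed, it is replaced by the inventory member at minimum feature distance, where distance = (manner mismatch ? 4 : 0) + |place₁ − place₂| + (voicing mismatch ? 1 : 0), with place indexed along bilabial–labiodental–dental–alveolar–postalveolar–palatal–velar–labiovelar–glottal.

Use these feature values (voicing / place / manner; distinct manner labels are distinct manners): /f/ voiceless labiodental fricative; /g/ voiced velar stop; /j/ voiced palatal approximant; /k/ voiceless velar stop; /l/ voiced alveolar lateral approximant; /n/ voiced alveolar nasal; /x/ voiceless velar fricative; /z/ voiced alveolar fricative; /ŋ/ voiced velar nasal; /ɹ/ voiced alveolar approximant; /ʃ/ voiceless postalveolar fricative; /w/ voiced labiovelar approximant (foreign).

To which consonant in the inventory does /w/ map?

j

/j/ is closest: same manner (approximant), place distance 2 (labiovelar→palatal), same voicing; total 2. Next closest is /ɹ/ at distance 4.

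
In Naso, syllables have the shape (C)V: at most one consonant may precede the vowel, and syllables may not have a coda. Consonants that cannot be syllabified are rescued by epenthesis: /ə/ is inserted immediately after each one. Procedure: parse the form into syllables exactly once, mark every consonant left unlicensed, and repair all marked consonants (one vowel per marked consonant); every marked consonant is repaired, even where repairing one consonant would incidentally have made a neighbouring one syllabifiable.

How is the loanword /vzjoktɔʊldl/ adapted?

vəzəjokətɔʊlədələ

Syllabifying with onset maximization leaves /v/, /z/, /k/, /l/, /d/, /l/ stranded (no codas are permitted; onsets are limited to one consonant).
Inserting the epenthetic vowel yields /v/ → /və/, /z/ → /zə/, /k/ → /kə/, /l/ → /lə/, /d/ → /də/, /l/ → /lə/.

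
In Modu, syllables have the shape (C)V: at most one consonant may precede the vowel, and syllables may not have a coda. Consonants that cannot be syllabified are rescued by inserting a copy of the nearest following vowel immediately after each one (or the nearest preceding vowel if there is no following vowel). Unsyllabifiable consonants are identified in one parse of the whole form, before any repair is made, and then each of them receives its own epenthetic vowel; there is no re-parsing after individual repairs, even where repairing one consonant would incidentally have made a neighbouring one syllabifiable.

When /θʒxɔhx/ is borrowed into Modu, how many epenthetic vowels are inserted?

The unsyllabifiable consonants are /θ/, /ʒ/, /h/, /x/; each receives one epenthetic vowel.

4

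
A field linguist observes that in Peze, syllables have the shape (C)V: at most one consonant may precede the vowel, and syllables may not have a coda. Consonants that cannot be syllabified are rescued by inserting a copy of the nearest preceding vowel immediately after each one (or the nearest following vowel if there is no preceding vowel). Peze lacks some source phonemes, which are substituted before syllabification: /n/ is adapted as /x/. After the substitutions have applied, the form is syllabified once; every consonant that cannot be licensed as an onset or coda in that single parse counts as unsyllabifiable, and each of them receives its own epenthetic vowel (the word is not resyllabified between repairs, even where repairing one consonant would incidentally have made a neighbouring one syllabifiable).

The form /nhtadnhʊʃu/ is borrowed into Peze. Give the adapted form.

Substitution: /n/ → /x/, giving /xhtadxhʊʃu/.
The consonants /x/, /h/, /d/, /x/ cannot be parsed into a legal (C)V syllable (no codas are permitted; onsets are limited to one consonant).
Inserting the epenthetic vowel yields /x/ → /xa/, /h/ → /ha/, /d/ → /da/, /x/ → /xa/.

xahatadaxahʊʃu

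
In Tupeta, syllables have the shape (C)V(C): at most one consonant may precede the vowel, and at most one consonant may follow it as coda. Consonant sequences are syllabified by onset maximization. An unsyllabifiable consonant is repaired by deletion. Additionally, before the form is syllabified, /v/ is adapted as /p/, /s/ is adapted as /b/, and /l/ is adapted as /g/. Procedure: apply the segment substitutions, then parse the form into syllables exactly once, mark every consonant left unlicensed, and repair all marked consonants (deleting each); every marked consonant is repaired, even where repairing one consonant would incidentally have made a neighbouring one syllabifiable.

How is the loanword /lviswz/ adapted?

pib

Substitution: /l/ → /g/, /v/ → /p/, /s/ → /b/, giving /gpibwz/.
The consonants /g/, /w/, /z/ cannot be parsed into a legal (C)V(C) syllable (at most one coda consonant is licensed; onsets are limited to one consonant).
Deletion applies to /g/, /w/, /z/.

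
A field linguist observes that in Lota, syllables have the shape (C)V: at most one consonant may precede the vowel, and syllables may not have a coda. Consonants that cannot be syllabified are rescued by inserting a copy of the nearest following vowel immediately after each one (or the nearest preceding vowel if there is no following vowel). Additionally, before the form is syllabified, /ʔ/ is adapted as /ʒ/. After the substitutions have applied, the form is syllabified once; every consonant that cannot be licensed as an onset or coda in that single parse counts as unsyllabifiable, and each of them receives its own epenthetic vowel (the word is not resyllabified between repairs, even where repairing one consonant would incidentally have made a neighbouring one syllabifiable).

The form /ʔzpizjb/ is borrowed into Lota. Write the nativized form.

ʒizipizijibi

Substitution: /ʔ/ → /ʒ/, giving /ʒzpizjb/.
Under (C)V, the unsyllabifiable consonants are /ʒ/, /z/, /z/, /j/, /b/ (no codas are permitted; onsets are limited to one consonant).
Each unlicensed consonant becomes the onset of a new syllable: /ʒ/ → /ʒi/, /z/ → /zi/, /z/ → /zi/, /j/ → /ji/, /b/ → /bi/.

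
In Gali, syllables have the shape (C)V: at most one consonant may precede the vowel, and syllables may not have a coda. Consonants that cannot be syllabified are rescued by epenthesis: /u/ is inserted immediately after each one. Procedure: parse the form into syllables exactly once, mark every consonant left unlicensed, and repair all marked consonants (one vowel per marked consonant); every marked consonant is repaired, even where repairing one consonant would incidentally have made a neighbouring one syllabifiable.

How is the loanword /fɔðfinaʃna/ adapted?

fɔðufinaʃuna

Syllabifying with onset maximization leaves /ð/, /ʃ/ stranded (no codas are permitted; onsets are limited to one consonant).
Each unlicensed consonant becomes the onset of a new syllable: /ð/ → /ðu/, /ʃ/ → /ʃu/.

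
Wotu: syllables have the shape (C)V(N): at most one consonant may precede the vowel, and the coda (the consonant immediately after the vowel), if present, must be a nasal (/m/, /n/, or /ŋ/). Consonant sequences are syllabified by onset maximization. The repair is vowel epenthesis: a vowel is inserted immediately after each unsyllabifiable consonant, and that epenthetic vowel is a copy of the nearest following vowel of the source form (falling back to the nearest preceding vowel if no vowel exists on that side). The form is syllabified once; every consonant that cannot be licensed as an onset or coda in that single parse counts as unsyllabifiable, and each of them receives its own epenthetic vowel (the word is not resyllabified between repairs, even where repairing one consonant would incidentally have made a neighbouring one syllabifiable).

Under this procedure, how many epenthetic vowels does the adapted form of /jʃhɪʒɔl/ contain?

3

The unsyllabifiable consonants are /j/, /ʃ/, /l/; each receives one epenthetic vowel.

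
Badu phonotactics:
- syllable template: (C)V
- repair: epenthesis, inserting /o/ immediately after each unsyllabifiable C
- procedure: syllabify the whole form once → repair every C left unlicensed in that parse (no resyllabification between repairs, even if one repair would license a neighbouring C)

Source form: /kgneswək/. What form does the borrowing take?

The consonants /k/, /g/, /s/, /k/ cannot be parsed into a legal (C)V syllable (no codas are permitted; onsets are limited to one consonant).
Inserting the epenthetic vowel yields /k/ → /ko/, /g/ → /go/, /s/ → /so/, /k/ → /ko/.

kogonesowəko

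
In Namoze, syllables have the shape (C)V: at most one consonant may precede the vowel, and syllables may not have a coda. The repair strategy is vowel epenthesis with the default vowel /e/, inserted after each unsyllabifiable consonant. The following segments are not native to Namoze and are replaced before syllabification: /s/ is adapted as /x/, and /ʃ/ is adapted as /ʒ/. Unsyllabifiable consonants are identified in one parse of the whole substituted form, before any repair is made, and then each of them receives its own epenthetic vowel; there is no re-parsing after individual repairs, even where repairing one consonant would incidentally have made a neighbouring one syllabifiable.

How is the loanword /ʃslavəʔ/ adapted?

Substitution: /ʃ/ → /ʒ/, /s/ → /x/, giving /ʒxlavəʔ/.
The consonants /ʒ/, /x/, /ʔ/ cannot be parsed into a legal (C)V syllable (no codas are permitted; onsets are limited to one consonant).
Inserting the epenthetic vowel yields /ʒ/ → /ʒe/, /x/ → /xe/, /ʔ/ → /ʔe/.

ʒexelavəʔe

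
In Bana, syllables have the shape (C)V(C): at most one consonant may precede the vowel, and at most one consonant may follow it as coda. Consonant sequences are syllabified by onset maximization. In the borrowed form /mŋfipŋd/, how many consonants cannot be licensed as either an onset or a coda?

Syllabifying with onset maximization leaves /m/, /ŋ/, /ŋ/, /d/ stranded (at most one coda consonant is licensed; onsets are limited to one consonant).

4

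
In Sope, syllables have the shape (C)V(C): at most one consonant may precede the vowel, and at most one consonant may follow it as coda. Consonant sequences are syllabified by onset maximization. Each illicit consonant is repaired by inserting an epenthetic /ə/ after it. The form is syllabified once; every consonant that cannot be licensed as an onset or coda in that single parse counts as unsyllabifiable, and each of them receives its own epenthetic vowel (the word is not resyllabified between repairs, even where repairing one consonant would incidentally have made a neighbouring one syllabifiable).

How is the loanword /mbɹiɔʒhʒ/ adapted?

The consonants /m/, /b/, /h/, /ʒ/ cannot be parsed into a legal (C)V(C) syllable (at most one coda consonant is licensed; onsets are limited to one consonant).
Epenthesis after each stranded consonant: /m/ → /mə/, /b/ → /bə/, /h/ → /hə/, /ʒ/ → /ʒə/.

məbəɹiɔʒhəʒə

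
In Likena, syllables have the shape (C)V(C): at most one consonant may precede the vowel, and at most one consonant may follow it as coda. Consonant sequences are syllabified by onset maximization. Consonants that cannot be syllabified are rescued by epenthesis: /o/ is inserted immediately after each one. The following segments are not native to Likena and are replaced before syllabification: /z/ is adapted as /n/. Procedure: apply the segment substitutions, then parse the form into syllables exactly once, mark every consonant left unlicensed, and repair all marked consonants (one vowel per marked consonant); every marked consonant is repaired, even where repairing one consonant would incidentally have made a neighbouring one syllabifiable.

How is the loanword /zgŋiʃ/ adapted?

Substitution: /z/ → /n/, giving /ngŋiʃ/.
The consonants /n/, /g/ cannot be parsed into a legal (C)V(C) syllable (at most one coda consonant is licensed; onsets are limited to one consonant).
Epenthesis after each stranded consonant: /n/ → /no/, /g/ → /go/.

nogoŋiʃ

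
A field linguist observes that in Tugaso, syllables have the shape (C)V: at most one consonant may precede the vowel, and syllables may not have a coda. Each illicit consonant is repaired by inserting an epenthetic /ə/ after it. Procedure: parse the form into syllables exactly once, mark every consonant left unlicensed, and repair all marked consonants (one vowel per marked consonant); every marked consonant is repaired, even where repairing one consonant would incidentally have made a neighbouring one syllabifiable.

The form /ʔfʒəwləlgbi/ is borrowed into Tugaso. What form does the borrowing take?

Syllabifying with onset maximization leaves /ʔ/, /f/, /w/, /l/, /g/ stranded (no codas are permitted; onsets are limited to one consonant).
Epenthesis after each stranded consonant: /ʔ/ → /ʔə/, /f/ → /fə/, /w/ → /wə/, /l/ → /lə/, /g/ → /gə/.

ʔəfəʒəwələləgəbi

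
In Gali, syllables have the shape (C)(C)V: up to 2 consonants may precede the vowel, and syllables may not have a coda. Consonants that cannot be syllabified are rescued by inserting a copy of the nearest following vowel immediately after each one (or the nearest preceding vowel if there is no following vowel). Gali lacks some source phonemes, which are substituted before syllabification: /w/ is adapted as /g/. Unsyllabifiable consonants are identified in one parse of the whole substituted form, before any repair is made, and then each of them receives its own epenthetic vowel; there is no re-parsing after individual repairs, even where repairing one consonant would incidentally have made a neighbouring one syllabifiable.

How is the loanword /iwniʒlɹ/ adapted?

Substitution: /w/ → /g/, giving /igniʒlɹ/.
Syllabifying with onset maximization leaves /ʒ/, /l/, /ɹ/ stranded (no codas are permitted; onsets may contain at most 2 consonants).
Inserting the epenthetic vowel yields /ʒ/ → /ʒi/, /l/ → /li/, /ɹ/ → /ɹi/.

igniʒiliɹi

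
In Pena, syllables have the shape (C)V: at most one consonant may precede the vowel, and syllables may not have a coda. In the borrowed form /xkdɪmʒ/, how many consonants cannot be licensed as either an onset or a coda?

4

Under (C)V, the unsyllabifiable consonants are /x/, /k/, /m/, /ʒ/ (no codas are permitted; onsets are limited to one consonant).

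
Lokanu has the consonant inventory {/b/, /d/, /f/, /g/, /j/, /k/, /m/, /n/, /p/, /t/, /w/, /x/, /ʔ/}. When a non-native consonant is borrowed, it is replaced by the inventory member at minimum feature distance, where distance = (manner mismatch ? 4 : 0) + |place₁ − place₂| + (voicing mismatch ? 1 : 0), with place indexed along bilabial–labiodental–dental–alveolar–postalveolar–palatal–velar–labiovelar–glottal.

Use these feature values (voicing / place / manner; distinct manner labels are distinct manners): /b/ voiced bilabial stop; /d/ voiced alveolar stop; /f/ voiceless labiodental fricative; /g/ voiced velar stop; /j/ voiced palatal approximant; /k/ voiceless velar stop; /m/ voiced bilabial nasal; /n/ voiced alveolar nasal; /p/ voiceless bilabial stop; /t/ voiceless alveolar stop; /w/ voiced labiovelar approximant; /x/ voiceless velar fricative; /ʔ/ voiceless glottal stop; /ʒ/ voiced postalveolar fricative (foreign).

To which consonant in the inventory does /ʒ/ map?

x

/x/ is closest: same manner (fricative), place distance 2 (postalveolar→velar), voicing differs (+1); total 3. Next closest is /f/ at distance 4.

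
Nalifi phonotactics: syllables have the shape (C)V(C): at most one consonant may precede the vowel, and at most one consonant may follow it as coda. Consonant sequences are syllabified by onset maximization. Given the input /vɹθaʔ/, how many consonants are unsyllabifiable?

The consonants /v/, /ɹ/ cannot be parsed into a legal (C)V(C) syllable (at most one coda consonant is licensed; onsets are limited to one consonant).

2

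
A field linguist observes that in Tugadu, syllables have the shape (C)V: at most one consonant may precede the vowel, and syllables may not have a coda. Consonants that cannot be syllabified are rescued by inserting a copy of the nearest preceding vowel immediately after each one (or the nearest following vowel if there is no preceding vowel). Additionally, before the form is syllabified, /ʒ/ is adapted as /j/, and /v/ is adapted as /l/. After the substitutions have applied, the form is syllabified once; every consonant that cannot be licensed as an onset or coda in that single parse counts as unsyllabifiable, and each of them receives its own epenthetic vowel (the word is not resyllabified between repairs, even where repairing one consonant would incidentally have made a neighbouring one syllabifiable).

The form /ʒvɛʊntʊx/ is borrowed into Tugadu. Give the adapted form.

Substitution: /ʒ/ → /j/, /v/ → /l/, giving /jlɛʊntʊx/.
Under (C)V, the unsyllabifiable consonants are /j/, /n/, /x/ (no codas are permitted; onsets are limited to one consonant).
Each unlicensed consonant becomes the onset of a new syllable: /j/ → /jɛ/, /n/ → /nʊ/, /x/ → /xʊ/.

jɛlɛʊnʊtʊxʊ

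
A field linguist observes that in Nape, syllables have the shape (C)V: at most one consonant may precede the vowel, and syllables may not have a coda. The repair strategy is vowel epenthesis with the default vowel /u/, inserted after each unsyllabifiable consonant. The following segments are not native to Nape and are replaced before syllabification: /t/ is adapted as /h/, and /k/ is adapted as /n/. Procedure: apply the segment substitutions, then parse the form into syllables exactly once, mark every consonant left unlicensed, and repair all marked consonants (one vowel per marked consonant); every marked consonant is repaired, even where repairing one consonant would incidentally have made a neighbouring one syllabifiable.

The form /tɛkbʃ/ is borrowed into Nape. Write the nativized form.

Substitution: /t/ → /h/, /k/ → /n/, giving /hɛnbʃ/.
The consonants /n/, /b/, /ʃ/ cannot be parsed into a legal (C)V syllable (no codas are permitted; onsets are limited to one consonant).
Each unlicensed consonant becomes the onset of a new syllable: /n/ → /nu/, /b/ → /bu/, /ʃ/ → /ʃu/.

hɛnubuʃu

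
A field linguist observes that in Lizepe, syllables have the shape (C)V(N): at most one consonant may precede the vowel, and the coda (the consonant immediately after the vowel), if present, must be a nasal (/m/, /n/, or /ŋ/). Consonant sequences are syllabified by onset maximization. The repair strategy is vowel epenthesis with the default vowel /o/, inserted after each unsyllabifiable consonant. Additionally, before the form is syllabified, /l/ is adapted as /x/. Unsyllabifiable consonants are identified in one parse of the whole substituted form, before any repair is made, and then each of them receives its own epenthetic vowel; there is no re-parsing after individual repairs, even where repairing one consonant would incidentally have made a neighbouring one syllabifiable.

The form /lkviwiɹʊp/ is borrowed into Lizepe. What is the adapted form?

Substitution: /l/ → /x/, giving /xkviwiɹʊp/.
Syllabifying with onset maximization leaves /x/, /k/, /p/ stranded (only a nasal (/m/, /n/, or /ŋ/) is licensed in coda position; onsets are limited to one consonant).
Inserting the epenthetic vowel yields /x/ → /xo/, /k/ → /ko/, /p/ → /po/.

xokoviwiɹʊpo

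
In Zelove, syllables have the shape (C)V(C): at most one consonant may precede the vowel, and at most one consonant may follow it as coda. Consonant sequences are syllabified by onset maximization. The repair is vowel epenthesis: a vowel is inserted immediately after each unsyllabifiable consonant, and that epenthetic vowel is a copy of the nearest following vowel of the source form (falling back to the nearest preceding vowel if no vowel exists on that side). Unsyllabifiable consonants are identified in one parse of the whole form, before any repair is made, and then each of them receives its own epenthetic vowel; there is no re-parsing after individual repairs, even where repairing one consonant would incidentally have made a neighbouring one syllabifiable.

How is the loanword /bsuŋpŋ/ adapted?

Syllabifying with onset maximization leaves /b/, /p/, /ŋ/ stranded (at most one coda consonant is licensed; onsets are limited to one consonant).
Epenthesis after each stranded consonant: /b/ → /bu/, /p/ → /pu/, /ŋ/ → /ŋu/.

busuŋpuŋu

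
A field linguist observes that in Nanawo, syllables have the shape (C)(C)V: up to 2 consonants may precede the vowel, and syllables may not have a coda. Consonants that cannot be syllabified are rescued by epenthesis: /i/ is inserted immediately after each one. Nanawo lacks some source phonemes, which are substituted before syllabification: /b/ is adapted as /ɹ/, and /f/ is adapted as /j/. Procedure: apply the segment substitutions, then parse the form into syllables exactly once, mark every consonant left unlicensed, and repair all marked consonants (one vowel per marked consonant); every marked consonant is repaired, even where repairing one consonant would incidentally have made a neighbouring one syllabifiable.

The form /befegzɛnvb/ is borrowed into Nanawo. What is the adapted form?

Substitution: /b/ → /ɹ/, /f/ → /j/, giving /ɹejegzɛnvɹ/.
Under (C)(C)V, the unsyllabifiable consonants are /n/, /v/, /ɹ/ (no codas are permitted; onsets may contain at most 2 consonants).
Inserting the epenthetic vowel yields /n/ → /ni/, /v/ → /vi/, /ɹ/ → /ɹi/.

ɹejegzɛniviɹi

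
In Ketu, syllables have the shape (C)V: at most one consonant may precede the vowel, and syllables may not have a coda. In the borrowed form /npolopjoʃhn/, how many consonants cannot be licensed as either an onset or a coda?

5

Syllabifying with onset maximization leaves /n/, /p/, /ʃ/, /h/, /n/ stranded (no codas are permitted; onsets are limited to one consonant).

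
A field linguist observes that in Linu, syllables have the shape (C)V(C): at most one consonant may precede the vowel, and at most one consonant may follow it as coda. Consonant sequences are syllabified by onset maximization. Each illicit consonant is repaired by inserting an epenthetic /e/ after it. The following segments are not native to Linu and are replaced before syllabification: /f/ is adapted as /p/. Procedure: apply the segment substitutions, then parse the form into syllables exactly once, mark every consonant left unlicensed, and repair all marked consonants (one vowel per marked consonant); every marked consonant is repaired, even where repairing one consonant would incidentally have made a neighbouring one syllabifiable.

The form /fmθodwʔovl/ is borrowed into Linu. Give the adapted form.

Substitution: /f/ → /p/, giving /pmθodwʔovl/.
The consonants /p/, /m/, /w/, /l/ cannot be parsed into a legal (C)V(C) syllable (at most one coda consonant is licensed; onsets are limited to one consonant).
Each unlicensed consonant becomes the onset of a new syllable: /p/ → /pe/, /m/ → /me/, /w/ → /we/, /l/ → /le/.

pemeθodweʔovle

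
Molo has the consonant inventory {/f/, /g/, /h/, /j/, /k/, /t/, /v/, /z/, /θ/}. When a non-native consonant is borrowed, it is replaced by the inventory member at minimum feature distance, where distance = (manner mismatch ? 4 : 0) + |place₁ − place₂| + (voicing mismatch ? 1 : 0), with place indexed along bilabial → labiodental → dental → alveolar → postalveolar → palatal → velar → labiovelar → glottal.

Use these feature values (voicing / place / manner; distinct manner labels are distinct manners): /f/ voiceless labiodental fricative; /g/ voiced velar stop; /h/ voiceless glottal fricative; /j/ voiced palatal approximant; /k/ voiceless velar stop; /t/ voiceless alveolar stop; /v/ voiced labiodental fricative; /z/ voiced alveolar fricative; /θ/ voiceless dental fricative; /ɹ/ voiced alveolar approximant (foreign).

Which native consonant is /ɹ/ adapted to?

/j/ is closest: same manner (approximant), place distance 2 (alveolar→palatal), same voicing; total 2. Next closest is /z/ at distance 4.

j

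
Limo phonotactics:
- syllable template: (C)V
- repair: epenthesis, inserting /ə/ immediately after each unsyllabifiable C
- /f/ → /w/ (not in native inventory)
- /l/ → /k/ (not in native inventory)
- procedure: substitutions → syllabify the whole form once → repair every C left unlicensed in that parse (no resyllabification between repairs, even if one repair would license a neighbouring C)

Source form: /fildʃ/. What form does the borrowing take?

wikədəʃə

Substitution: /f/ → /w/, /l/ → /k/, giving /wikdʃ/.
The consonants /k/, /d/, /ʃ/ cannot be parsed into a legal (C)V syllable (no codas are permitted; onsets are limited to one consonant).
Epenthesis after each stranded consonant: /k/ → /kə/, /d/ → /də/, /ʃ/ → /ʃə/.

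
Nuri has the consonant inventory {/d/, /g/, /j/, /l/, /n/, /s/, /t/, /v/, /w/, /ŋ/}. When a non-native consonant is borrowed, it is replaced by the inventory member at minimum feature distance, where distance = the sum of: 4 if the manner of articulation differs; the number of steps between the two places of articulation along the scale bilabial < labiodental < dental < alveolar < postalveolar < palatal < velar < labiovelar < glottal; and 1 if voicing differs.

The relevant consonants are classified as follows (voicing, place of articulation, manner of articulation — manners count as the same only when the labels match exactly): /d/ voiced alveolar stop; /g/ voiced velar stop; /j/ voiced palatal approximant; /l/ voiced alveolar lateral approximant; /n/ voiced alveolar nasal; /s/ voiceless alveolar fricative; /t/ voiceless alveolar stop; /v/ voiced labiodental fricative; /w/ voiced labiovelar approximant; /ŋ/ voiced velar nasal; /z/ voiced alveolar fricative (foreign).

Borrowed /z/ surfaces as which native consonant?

/s/ is closest: same manner (fricative), place distance 0 (alveolar→alveolar), voicing differs (+1); total 1. Next closest is /v/ at distance 2.

s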